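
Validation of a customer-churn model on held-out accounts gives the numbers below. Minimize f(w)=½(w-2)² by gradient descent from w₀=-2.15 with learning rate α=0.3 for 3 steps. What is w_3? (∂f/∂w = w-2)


step 1: grad = -2.15-2 = -4.15; w = -2.15 - 0.3·(-4.15) = -0.905
step 2: grad = -0.905-2 = -2.905; w = -0.905 - 0.3·(-2.905) = -0.0335
step 3: grad = -0.0335-2 = -2.0335; w = -0.0335 - 0.3·(-2.0335) = 0.57655

0.57655


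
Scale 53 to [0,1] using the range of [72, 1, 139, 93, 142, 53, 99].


min=1, max=142
(53-1)/(142-1) = 52/141 = 0.3688

0.3688


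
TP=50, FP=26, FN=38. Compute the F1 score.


Precision = 50/76 = 0.6579
Recall = 50/88 = 0.5682
F1 = 2·P·R/(P+R) = 2·TP/(2·TP+FP+FN) = 100/(100+26+38) = 100/164 = 0.6098

0.6098


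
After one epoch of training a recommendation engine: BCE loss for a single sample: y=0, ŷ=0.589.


BCE = -[y·ln(p) + (1-y)·ln(1-p)]
= -0 - 1·ln(1-0.589)
= -ln(0.411) = 0.8892

0.8892


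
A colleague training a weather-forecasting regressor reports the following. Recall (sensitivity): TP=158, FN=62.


Recall = TP/(TP+FN)
= 158/(158+62)
= 158/220 = 71.82%

71.82%


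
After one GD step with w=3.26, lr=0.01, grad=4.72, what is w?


w_new = w - α·∇
= 3.26 - 0.01·4.72
= 3.26 - 0.0472
= 3.2128

3.2128


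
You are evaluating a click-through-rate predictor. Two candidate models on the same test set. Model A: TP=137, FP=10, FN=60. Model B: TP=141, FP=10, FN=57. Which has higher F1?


Model A: P=137/147=0.932, R=137/197=0.6954, F1=2PR/(P+R)=2TP/(2TP+FP+FN)=274/344=0.7965
Model B: P=141/151=0.9338, R=141/198=0.7121, F1=2PR/(P+R)=2TP/(2TP+FP+FN)=282/349=0.808
0.7965 < 0.808 → Model B

Model B


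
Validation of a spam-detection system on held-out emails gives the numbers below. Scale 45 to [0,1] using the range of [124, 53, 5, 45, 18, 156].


min=5, max=156
(45-5)/(156-5) = 40/151 = 0.2649

0.2649


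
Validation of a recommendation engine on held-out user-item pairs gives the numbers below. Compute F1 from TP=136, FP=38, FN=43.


Precision = 136/174 = 0.7816
Recall = 136/179 = 0.7598
F1 = 2·P·R/(P+R) = 2·TP/(2·TP+FP+FN) = 272/(272+38+43) = 272/353 = 0.7705

0.7705


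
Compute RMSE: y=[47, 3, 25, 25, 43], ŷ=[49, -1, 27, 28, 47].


MSE = 49/5 = 9.8
RMSE = √(49/5) = 3.1305

3.1305


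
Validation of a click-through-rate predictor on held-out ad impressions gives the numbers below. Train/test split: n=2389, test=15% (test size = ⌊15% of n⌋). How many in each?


Test = ⌊2389·15/100⌋ = 358
Train = 2389 - 358 = 2031

Train: 2031, Test: 358


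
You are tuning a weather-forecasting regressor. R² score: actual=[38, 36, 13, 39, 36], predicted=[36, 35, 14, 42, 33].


ȳ = 32.4
SS_res = Σ(y-ŷ)² = 24
SS_tot = Σ(y-ȳ)² = 477.2
R² = 1 - SS_res/SS_tot = 1 - 0.0503 = 0.9497

0.9497


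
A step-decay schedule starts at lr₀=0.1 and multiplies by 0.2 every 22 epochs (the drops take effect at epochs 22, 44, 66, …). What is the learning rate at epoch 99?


n_drops = ⌊99/22⌋ = 4
lr = 0.1·0.2^4 = 0.1·0.0016 = 0.00016

0.00016


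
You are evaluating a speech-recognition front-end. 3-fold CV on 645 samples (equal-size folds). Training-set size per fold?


Fold size = 645/3 = 215
Training per fold = 645 - 215 = 430

430


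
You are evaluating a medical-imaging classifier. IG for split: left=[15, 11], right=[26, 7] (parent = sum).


Parent = [41, 18], H_parent = 0.8874
H_left = 0.9829 (n=26), H_right = 0.7455 (n=33)
H_children = (26/59)·0.9829 + (33/59)·0.7455 = 0.8501
IG = 0.8874 - 0.8501 = 0.0373

0.0373


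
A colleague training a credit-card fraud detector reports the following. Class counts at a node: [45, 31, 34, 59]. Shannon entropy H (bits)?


Probabilities: [45/169, 31/169, 34/169, 59/169] ≈ [0.2663, 0.1834, 0.2012, 0.3491]
H = -((45/169)·log₂(45/169) + (31/169)·log₂(31/169) + (34/169)·log₂(34/169) + (59/169)·log₂(59/169))
  = 1.9526 bits

1.9526 bits


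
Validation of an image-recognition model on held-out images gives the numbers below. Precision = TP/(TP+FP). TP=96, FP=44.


Precision = TP/(TP+FP)
= 96/(96+44)
= 96/140 = 68.57%

68.57%


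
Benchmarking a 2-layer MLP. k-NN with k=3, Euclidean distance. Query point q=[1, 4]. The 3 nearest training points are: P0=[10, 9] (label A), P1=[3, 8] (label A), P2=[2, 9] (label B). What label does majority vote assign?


d(q,P0) = 10.2956  (label A)
d(q,P1) = 4.4721  (label A)
d(q,P2) = 5.099  (label B)
Votes: A=2, B=1
Majority → A

A


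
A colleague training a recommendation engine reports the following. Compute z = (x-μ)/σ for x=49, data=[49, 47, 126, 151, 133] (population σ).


μ = 101.2, σ = 44.2014
z = (49 - 101.2)/44.2014 = -1.181

-1.181


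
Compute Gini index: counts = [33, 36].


Probabilities: [33/69, 36/69] ≈ [0.4783, 0.5217]
Σpᵢ² = (1089 + 1296)/69² = 2385/4761
Gini = 1 - Σpᵢ² = 1 - 2385/4761 = 0.4991

0.4991


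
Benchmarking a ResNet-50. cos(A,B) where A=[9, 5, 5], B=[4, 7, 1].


A·B = 9·4 + 5·7 + 5·1 = 76
‖A‖ = √131 = 11.4455, ‖B‖ = √66 = 8.124
cos = 76/(√131·√66) = 76/√8646 = 0.8173

0.8173


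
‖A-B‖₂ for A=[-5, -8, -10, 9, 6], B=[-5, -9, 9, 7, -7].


d = √((-5+ 5)² + (-8+ 9)² + (-10-9)² + (9-7)² + (6+ 7)²)
  = √(0 + 1 + 361 + 4 + 169)
  = √535 = 23.1301

23.1301


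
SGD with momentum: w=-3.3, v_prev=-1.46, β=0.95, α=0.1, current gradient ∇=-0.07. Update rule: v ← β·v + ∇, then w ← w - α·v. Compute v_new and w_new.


v_new = 0.95·-1.46 - 0.07 = -1.387 - 0.07 = -1.457
w_new = -3.3 - 0.1·-1.457 = -3.3 + 0.1457 = -3.1543

v_new=-1.457, w_new=-3.1543


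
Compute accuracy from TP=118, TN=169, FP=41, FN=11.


Accuracy = (TP+TN)/(TP+TN+FP+FN)
= (118+169)/(339)
= 287/339 = 84.66%

84.66%


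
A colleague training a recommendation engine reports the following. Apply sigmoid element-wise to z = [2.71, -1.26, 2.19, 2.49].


σ(2.71) = 1/(1+e^-2.71) = 0.9376
σ(-1.26) = 1/(1+e^1.26) = 0.221
σ(2.19) = 1/(1+e^-2.19) = 0.8993
σ(2.49) = 1/(1+e^-2.49) = 0.9234
result = [0.9376, 0.221, 0.8993, 0.9234]

[0.9376, 0.221, 0.8993, 0.9234]


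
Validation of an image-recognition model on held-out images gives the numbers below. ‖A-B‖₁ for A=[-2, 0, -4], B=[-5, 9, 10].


d = |-2+ 5| + |0-9| + |-4-10|
  = 3 + 9 + 14
  = 26

26


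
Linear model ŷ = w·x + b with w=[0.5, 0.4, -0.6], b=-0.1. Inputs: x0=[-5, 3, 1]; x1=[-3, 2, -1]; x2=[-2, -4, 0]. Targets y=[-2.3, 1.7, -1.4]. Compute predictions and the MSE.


ŷ0 = (0.5)·(-5) + (0.4)·(3) + (-0.6)·(1) - 0.1 = -2.0
ŷ1 = (0.5)·(-3) + (0.4)·(2) + (-0.6)·(-1) - 0.1 = -0.2
ŷ2 = (0.5)·(-2) + (0.4)·(-4) + (-0.6)·(0) - 0.1 = -2.7
errors² = [0.09, 3.61, 1.69]
MSE = 5.3900/3 = 1.7967

1.7967


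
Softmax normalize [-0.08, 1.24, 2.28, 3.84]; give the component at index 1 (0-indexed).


Exponentials: e^-0.08=0.9231, e^1.24=3.4556, e^2.28=9.7767, e^3.84=46.5255
Sum = 60.6809
Softmax = [0.0152, 0.0569, 0.1611, 0.7667]
p[1] = 3.4556/60.6809 = 0.0569

0.0569


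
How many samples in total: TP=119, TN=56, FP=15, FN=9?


Total = TP + TN + FP + FN
= 119 + 56 + 15 + 9
= 199
(Predicted positive: 134, predicted negative: 65)

199


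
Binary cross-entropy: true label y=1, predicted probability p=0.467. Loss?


BCE = -[y·ln(p) + (1-y)·ln(1-p)]
= -1·ln(0.467) - 0
= -ln(0.467) = 0.7614

0.7614


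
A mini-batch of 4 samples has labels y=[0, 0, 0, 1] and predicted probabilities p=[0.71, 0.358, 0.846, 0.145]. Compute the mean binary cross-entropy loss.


L[0] = -ln(1-0.71) = -ln(0.29) = 1.2379
L[1] = -ln(1-0.358) = -ln(0.642) = 0.4432
L[2] = -ln(1-0.846) = -ln(0.154) = 1.8708
L[3] = -ln(0.145) = 1.931
mean = (1.2379 + 0.4432 + 1.8708 + 1.931)/4 = 1.3707

1.3707


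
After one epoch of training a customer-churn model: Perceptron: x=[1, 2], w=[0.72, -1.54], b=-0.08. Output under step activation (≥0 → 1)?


z = (1)·(0.72) + (2)·(-1.54) - 0.08
  = -2.44
step(z) = 0 (z<0)

0


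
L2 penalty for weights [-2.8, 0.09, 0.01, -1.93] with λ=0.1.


‖w‖₂² = (-2.8)² + (0.09)² + (0.01)² + (-1.93)²
     = 7.84 + 0.0081 + 0.0001 + 3.7249
     = 11.5731
λ·‖w‖₂² = 0.1·11.5731 = 1.15731

1.15731


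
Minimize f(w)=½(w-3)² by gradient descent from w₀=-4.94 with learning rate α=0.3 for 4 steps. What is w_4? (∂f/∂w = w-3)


step 1: grad = -4.94-3 = -7.94; w = -4.94 - 0.3·(-7.94) = -2.558
step 2: grad = -2.558-3 = -5.558; w = -2.558 - 0.3·(-5.558) = -0.8906
step 3: grad = -0.8906-3 = -3.8906; w = -0.8906 - 0.3·(-3.8906) = 0.27658
step 4: grad = 0.27658-3 = -2.72342; w = 0.27658 - 0.3·(-2.72342) = 1.093606

1.093606


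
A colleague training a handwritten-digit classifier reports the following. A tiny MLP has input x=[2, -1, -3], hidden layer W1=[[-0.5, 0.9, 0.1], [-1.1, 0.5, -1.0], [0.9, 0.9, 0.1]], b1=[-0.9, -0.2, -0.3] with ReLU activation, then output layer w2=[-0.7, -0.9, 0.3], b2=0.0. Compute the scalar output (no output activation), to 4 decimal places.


z1[0] = (-0.5)·(2) + (0.9)·(-1) + (0.1)·(-3) - 0.9 = -3.1
z1[1] = (-1.1)·(2) + (0.5)·(-1) + (-1.0)·(-3) - 0.2 = 0.1
z1[2] = (0.9)·(2) + (0.9)·(-1) + (0.1)·(-3) - 0.3 = 0.3
h = ReLU(z1) = [0.0, 0.1, 0.3]
output = (-0.7)·(0.0) + (-0.9)·(0.1) + (0.3)·(0.3) + 0.0 = 0.0

0.0


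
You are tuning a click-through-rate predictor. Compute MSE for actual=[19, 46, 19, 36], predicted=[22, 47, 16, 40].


Squared errors: (19-22)²=9, (46-47)²=1, (19-16)²=9, (36-40)²=16
Sum = 35
MSE = 35/4 = 35/4

35/4


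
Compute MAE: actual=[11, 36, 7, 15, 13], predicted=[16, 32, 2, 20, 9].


Absolute errors: |11-16|=5, |36-32|=4, |7-2|=5, |15-20|=5, |13-9|=4
Sum = 23
MAE = 23/5 = 23/5

23/5


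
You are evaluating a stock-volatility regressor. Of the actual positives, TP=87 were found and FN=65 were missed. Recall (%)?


Recall = TP/(TP+FN)
= 87/(87+65)
= 87/152 = 57.24%

57.24%


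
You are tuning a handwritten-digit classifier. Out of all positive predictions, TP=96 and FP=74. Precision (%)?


Precision = TP/(TP+FP)
= 96/(96+74)
= 96/170 = 56.47%

56.47%


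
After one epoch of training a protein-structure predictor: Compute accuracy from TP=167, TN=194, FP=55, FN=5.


Accuracy = (TP+TN)/(TP+TN+FP+FN)
= (167+194)/(421)
= 361/421 = 85.75%

85.75%


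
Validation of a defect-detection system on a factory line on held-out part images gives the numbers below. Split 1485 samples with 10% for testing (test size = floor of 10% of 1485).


Test = ⌊1485·10/100⌋ = 148
Train = 1485 - 148 = 1337

Train: 1337, Test: 148


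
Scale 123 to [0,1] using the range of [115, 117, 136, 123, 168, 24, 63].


min=24, max=168
(123-24)/(168-24) = 99/144 = 0.6875

0.6875


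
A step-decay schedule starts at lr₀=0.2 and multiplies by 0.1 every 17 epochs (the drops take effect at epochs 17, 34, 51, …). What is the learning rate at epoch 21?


n_drops = ⌊21/17⌋ = 1
lr = 0.2·0.1^1 = 0.2·0.1 = 0.02

0.02


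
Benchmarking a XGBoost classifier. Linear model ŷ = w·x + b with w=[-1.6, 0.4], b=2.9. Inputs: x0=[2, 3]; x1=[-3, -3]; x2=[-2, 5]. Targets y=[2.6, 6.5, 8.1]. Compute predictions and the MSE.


ŷ0 = (-1.6)·(2) + (0.4)·(3) + 2.9 = 0.9
ŷ1 = (-1.6)·(-3) + (0.4)·(-3) + 2.9 = 6.5
ŷ2 = (-1.6)·(-2) + (0.4)·(5) + 2.9 = 8.1
errors² = [2.89, 0.0, 0.0]
MSE = 2.8900/3 = 0.9633

0.9633


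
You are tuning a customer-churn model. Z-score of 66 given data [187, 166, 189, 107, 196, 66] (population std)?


μ = 151.8333, σ = 48.5572
z = (66 - 151.8333)/48.5572 = -1.7677

-1.7677


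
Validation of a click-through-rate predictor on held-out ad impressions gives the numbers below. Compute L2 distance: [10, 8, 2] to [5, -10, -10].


d = √((10-5)² + (8+ 10)² + (2+ 10)²)
  = √(25 + 324 + 144)
  = √493 = 22.2036

22.2036


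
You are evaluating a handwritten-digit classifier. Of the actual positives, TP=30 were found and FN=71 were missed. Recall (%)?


Recall = TP/(TP+FN)
= 30/(30+71)
= 30/101 = 29.7%

29.7%


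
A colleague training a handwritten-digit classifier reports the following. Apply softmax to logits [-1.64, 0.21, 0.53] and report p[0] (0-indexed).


Exponentials: e^-1.64=0.194, e^0.21=1.2337, e^0.53=1.6989
Sum = 3.1266
Softmax = [0.062, 0.3946, 0.5434]
p[0] = 0.194/3.1266 = 0.062

0.062


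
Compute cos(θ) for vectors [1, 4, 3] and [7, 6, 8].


A·B = 1·7 + 4·6 + 3·8 = 55
‖A‖ = √26 = 5.099, ‖B‖ = √149 = 12.2066
cos = 55/(√26·√149) = 55/√3874 = 0.8837

0.8837


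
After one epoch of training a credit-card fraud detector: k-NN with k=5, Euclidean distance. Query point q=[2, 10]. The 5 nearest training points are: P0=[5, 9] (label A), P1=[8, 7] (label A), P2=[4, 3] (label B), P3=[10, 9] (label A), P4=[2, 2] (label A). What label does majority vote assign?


d(q,P0) = 3.1623  (label A)
d(q,P1) = 6.7082  (label A)
d(q,P2) = 7.2801  (label B)
d(q,P3) = 8.0623  (label A)
d(q,P4) = 8.0  (label A)
Votes: A=4, B=1
Majority → A

A


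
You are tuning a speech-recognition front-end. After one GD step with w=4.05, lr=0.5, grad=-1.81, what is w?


w_new = w - α·∇
= 4.05 - 0.5·-1.81
= 4.05 + 0.905
= 4.955

4.955


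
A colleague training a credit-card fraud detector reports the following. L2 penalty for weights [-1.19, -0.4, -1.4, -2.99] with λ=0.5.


‖w‖₂² = (-1.19)² + (-0.4)² + (-1.4)² + (-2.99)²
     = 1.4161 + 0.16 + 1.96 + 8.9401
     = 12.4762
λ·‖w‖₂² = 0.5·12.4762 = 6.2381

6.2381


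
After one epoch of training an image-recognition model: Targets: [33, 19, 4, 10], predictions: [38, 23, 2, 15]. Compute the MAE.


Absolute errors: |33-38|=5, |19-23|=4, |4-2|=2, |10-15|=5
Sum = 16
MAE = 16/4 = 4

4


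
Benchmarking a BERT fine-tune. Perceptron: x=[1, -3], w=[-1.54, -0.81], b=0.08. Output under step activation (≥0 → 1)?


z = (1)·(-1.54) + (-3)·(-0.81) + 0.08
  = 0.97
step(z) = 1 (z≥0)

1


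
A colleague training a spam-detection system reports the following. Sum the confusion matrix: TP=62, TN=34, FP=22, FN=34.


Total = TP + TN + FP + FN
= 62 + 34 + 22 + 34
= 152
(Predicted positive: 84, predicted negative: 68)

152


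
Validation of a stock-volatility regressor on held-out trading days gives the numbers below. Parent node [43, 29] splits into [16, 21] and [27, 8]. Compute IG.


Parent = [43, 29], H_parent = 0.9726
H_left = 0.9868 (n=37), H_right = 0.7755 (n=35)
H_children = (37/72)·0.9868 + (35/72)·0.7755 = 0.8841
IG = 0.9726 - 0.8841 = 0.0885

0.0885


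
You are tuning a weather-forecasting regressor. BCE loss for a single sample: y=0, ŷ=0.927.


BCE = -[y·ln(p) + (1-y)·ln(1-p)]
= -0 - 1·ln(1-0.927)
= -ln(0.073) = 2.6173

2.6173


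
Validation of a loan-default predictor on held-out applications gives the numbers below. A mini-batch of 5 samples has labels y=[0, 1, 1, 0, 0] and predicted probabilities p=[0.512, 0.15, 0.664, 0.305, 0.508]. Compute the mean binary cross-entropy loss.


L[0] = -ln(1-0.512) = -ln(0.488) = 0.7174
L[1] = -ln(0.15) = 1.8971
L[2] = -ln(0.664) = 0.4095
L[3] = -ln(1-0.305) = -ln(0.695) = 0.3638
L[4] = -ln(1-0.508) = -ln(0.492) = 0.7093
mean = (0.7174 + 1.8971 + 0.4095 + 0.3638 + 0.7093)/5 = 0.8194

0.8194


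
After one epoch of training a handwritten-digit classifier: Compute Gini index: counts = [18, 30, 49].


Probabilities: [18/97, 30/97, 49/97] ≈ [0.1856, 0.3093, 0.5052]
Σpᵢ² = (324 + 900 + 2401)/97² = 3625/9409
Gini = 1 - Σpᵢ² = 1 - 3625/9409 = 0.6147

0.6147


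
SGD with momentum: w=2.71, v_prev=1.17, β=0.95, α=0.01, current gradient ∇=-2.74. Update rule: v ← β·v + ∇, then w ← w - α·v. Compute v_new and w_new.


v_new = 0.95·1.17 - 2.74 = 1.1115 - 2.74 = -1.6285
w_new = 2.71 - 0.01·-1.6285 = 2.71 + 0.016285 = 2.726285

v_new=-1.6285, w_new=2.726285


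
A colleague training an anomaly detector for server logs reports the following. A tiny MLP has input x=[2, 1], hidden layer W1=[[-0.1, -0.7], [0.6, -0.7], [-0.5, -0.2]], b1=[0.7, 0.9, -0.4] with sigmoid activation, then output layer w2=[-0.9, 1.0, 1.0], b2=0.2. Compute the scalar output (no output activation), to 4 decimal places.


z1[0] = (-0.1)·(2) + (-0.7)·(1) + 0.7 = -0.2
z1[1] = (0.6)·(2) + (-0.7)·(1) + 0.9 = 1.4
z1[2] = (-0.5)·(2) + (-0.2)·(1) - 0.4 = -1.6
h = sigmoid(z1) = [0.4502, 0.8022, 0.168]
output = (-0.9)·(0.4502) + (1.0)·(0.8022) + (1.0)·(0.168) + 0.2 = 0.765

0.765


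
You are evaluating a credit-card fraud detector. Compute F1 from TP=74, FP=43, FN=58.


Precision = 74/117 = 0.6325
Recall = 74/132 = 0.5606
F1 = 2·P·R/(P+R) = 2·TP/(2·TP+FP+FN) = 148/(148+43+58) = 148/249 = 0.5944

0.5944


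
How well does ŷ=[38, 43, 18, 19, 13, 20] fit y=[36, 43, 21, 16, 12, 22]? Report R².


ȳ = 25
SS_res = Σ(y-ŷ)² = 27
SS_tot = Σ(y-ȳ)² = 720
R² = 1 - SS_res/SS_tot = 1 - 0.0375 = 0.9625

0.9625


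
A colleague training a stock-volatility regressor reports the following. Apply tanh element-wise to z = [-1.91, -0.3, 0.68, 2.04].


tanh(-1.91) = -0.9571
tanh(-0.3) = -0.2913
tanh(0.68) = 0.5915
tanh(2.04) = 0.9667
result = [-0.9571, -0.2913, 0.5915, 0.9667]

[-0.9571, -0.2913, 0.5915, 0.9667]


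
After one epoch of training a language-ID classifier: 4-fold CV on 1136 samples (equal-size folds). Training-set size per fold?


Fold size = 1136/4 = 284
Training per fold = 1136 - 284 = 852

852


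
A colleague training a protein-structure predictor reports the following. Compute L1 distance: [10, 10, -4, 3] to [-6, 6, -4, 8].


d = |10+ 6| + |10-6| + |-4+ 4| + |3-8|
  = 16 + 4 + 0 + 5
  = 25

25


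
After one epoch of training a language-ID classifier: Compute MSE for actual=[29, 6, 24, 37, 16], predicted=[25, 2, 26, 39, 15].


Squared errors: (29-25)²=16, (6-2)²=16, (24-26)²=4, (37-39)²=4, (16-15)²=1
Sum = 41
MSE = 41/5 = 41/5

41/5


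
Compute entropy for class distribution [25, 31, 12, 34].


Probabilities: [25/102, 31/102, 12/102, 34/102] ≈ [0.2451, 0.3039, 0.1176, 0.3333]
H = -((25/102)·log₂(25/102) + (31/102)·log₂(31/102) + (12/102)·log₂(12/102) + (34/102)·log₂(34/102))
  = 1.911 bits

1.911 bits


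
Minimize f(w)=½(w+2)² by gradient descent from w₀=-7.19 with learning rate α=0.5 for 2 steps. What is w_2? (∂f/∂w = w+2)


step 1: grad = -7.19+2 = -5.19; w = -7.19 - 0.5·(-5.19) = -4.595
step 2: grad = -4.595+2 = -2.595; w = -4.595 - 0.5·(-2.595) = -3.2975

-3.2975


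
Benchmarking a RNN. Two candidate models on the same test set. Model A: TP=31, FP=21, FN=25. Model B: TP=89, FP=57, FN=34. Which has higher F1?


Model A: P=31/52=0.5962, R=31/56=0.5536, F1=2PR/(P+R)=2TP/(2TP+FP+FN)=62/108=0.5741
Model B: P=89/146=0.6096, R=89/123=0.7236, F1=2PR/(P+R)=2TP/(2TP+FP+FN)=178/269=0.6617
0.5741 < 0.6617 → Model B

Model B


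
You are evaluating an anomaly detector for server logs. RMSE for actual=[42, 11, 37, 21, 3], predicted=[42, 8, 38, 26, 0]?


MSE = 44/5 = 8.8
RMSE = √(44/5) = 2.9665

2.9665


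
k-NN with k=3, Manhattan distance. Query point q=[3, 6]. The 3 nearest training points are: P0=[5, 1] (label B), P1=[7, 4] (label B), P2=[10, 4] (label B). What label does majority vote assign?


d(q,P0) = 7  (label B)
d(q,P1) = 6  (label B)
d(q,P2) = 9  (label B)
Votes: A=0, B=3
Majority → B

B


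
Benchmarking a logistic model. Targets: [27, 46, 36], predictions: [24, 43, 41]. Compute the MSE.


Squared errors: (27-24)²=9, (46-43)²=9, (36-41)²=25
Sum = 43
MSE = 43/3 = 43/3

43/3


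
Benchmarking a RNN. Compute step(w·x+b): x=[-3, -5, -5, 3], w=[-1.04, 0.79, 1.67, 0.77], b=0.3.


z = (-3)·(-1.04) + (-5)·(0.79) + (-5)·(1.67) + (3)·(0.77) + 0.3
  = -6.57
step(z) = 0 (z<0)

0


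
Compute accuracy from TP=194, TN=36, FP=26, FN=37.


Accuracy = (TP+TN)/(TP+TN+FP+FN)
= (194+36)/(293)
= 230/293 = 78.5%

78.5%


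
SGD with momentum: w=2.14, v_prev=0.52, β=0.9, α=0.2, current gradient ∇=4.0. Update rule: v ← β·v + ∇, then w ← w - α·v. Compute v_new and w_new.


v_new = 0.9·0.52 + 4.0 = 0.468 + 4.0 = 4.468
w_new = 2.14 - 0.2·4.468 = 2.14 - 0.8936 = 1.2464

v_new=4.468, w_new=1.2464


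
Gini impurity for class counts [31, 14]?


Probabilities: [31/45, 14/45] ≈ [0.6889, 0.3111]
Σpᵢ² = (961 + 196)/45² = 1157/2025
Gini = 1 - Σpᵢ² = 1 - 1157/2025 = 0.4286

0.4286


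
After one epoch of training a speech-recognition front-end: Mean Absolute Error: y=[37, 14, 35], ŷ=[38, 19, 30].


Absolute errors: |37-38|=1, |14-19|=5, |35-30|=5
Sum = 11
MAE = 11/3 = 11/3

11/3


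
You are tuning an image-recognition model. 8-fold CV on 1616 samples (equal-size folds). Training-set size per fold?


Fold size = 1616/8 = 202
Training per fold = 1616 - 202 = 1414

1414


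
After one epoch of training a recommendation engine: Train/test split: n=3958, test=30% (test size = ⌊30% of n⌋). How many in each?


Test = ⌊3958·30/100⌋ = 1187
Train = 3958 - 1187 = 2771

Train: 2771, Test: 1187


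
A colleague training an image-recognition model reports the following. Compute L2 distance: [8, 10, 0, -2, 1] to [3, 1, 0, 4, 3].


d = √((8-3)² + (10-1)² + (0-0)² + (-2-4)² + (1-3)²)
  = √(25 + 81 + 0 + 36 + 4)
  = √146 = 12.083

12.083


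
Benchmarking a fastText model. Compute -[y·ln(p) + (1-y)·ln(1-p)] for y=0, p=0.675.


BCE = -[y·ln(p) + (1-y)·ln(1-p)]
= -0 - 1·ln(1-0.675)
= -ln(0.325) = 1.1239

1.1239


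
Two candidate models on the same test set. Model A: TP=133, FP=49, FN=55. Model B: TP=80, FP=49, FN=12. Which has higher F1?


Model A: P=133/182=0.7308, R=133/188=0.7074, F1=2PR/(P+R)=2TP/(2TP+FP+FN)=266/370=0.7189
Model B: P=80/129=0.6202, R=80/92=0.8696, F1=2PR/(P+R)=2TP/(2TP+FP+FN)=160/221=0.724
0.7189 < 0.724 → Model B

Model B


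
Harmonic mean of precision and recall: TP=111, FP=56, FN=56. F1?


Precision = 111/167 = 0.6647
Recall = 111/167 = 0.6647
F1 = 2·P·R/(P+R) = 2·TP/(2·TP+FP+FN) = 222/(222+56+56) = 222/334 = 0.6647

0.6647


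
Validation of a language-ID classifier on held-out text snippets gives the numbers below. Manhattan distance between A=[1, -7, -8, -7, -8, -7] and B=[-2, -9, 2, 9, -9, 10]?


d = |1+ 2| + |-7+ 9| + |-8-2| + |-7-9| + |-8+ 9| + |-7-10|
  = 3 + 2 + 10 + 16 + 1 + 17
  = 49

49


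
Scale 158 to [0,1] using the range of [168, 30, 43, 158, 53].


min=30, max=168
(158-30)/(168-30) = 128/138 = 0.9275

0.9275


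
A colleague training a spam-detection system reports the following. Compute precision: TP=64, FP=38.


Precision = TP/(TP+FP)
= 64/(64+38)
= 64/102 = 62.75%

62.75%


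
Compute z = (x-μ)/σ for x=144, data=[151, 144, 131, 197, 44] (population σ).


μ = 133.4, σ = 49.9304
z = (144 - 133.4)/49.9304 = 0.2123

0.2123


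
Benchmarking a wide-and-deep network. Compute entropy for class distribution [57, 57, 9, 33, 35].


Probabilities: [57/191, 57/191, 9/191, 33/191, 35/191] ≈ [0.2984, 0.2984, 0.0471, 0.1728, 0.1832]
H = -((57/191)·log₂(57/191) + (57/191)·log₂(57/191) + (9/191)·log₂(9/191) + (33/191)·log₂(33/191) + (35/191)·log₂(35/191))
  = 2.1352 bits

2.1352 bits


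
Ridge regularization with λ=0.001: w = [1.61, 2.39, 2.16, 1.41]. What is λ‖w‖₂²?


‖w‖₂² = (1.61)² + (2.39)² + (2.16)² + (1.41)²
     = 2.5921 + 5.7121 + 4.6656 + 1.9881
     = 14.9579
λ·‖w‖₂² = 0.001·14.9579 = 0.014958

0.014958


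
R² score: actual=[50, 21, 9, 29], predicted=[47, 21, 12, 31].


ȳ = 27.25
SS_res = Σ(y-ŷ)² = 22
SS_tot = Σ(y-ȳ)² = 892.75
R² = 1 - SS_res/SS_tot = 1 - 0.0246 = 0.9754

0.9754


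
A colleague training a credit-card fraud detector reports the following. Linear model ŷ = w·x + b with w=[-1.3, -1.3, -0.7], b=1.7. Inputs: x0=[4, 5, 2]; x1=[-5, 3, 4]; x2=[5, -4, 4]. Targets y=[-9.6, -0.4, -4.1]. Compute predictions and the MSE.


ŷ0 = (-1.3)·(4) + (-1.3)·(5) + (-0.7)·(2) + 1.7 = -11.4
ŷ1 = (-1.3)·(-5) + (-1.3)·(3) + (-0.7)·(4) + 1.7 = 1.5
ŷ2 = (-1.3)·(5) + (-1.3)·(-4) + (-0.7)·(4) + 1.7 = -2.4
errors² = [3.24, 3.61, 2.89]
MSE = 9.7400/3 = 3.2467

3.2467


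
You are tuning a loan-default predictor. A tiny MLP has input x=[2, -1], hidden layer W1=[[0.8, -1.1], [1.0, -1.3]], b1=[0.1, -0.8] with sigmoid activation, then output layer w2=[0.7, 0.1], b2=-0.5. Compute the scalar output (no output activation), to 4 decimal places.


z1[0] = (0.8)·(2) + (-1.1)·(-1) + 0.1 = 2.8
z1[1] = (1.0)·(2) + (-1.3)·(-1) - 0.8 = 2.5
h = sigmoid(z1) = [0.9427, 0.9241]
output = (0.7)·(0.9427) + (0.1)·(0.9241) - 0.5 = 0.2523

0.2523


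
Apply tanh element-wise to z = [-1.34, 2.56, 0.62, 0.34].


tanh(-1.34) = -0.8717
tanh(2.56) = 0.9881
tanh(0.62) = 0.5511
tanh(0.34) = 0.3275
result = [-0.8717, 0.9881, 0.5511, 0.3275]

[-0.8717, 0.9881, 0.5511, 0.3275]


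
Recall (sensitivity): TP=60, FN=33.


Recall = TP/(TP+FN)
= 60/(60+33)
= 60/93 = 64.52%

64.52%


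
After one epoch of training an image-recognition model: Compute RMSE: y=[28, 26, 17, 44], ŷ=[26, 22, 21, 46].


MSE = 40/4 = 10
RMSE = √(40/4) = 3.1623

3.1623


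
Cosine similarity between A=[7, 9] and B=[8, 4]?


A·B = 7·8 + 9·4 = 92
‖A‖ = √130 = 11.4018, ‖B‖ = √80 = 8.9443
cos = 92/(√130·√80) = 92/√10400 = 0.9021

0.9021


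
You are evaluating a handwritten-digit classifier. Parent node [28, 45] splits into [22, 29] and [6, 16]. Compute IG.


Parent = [28, 45], H_parent = 0.9605
H_left = 0.9864 (n=51), H_right = 0.8454 (n=22)
H_children = (51/73)·0.9864 + (22/73)·0.8454 = 0.9439
IG = 0.9605 - 0.9439 = 0.0166

0.0166


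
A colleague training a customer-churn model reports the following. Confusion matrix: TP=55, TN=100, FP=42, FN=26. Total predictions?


Total = TP + TN + FP + FN
= 55 + 100 + 42 + 26
= 223
(Predicted positive: 97, predicted negative: 126)

223


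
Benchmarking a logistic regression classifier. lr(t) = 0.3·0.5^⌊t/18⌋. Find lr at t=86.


n_drops = ⌊86/18⌋ = 4
lr = 0.3·0.5^4 = 0.3·0.0625 = 0.01875

0.01875


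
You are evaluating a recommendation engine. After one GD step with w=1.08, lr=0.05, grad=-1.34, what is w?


w_new = w - α·∇
= 1.08 - 0.05·-1.34
= 1.08 + 0.067
= 1.147

1.147


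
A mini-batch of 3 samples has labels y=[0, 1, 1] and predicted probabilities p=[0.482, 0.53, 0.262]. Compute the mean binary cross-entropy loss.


L[0] = -ln(1-0.482) = -ln(0.518) = 0.6578
L[1] = -ln(0.53) = 0.6349
L[2] = -ln(0.262) = 1.3394
mean = (0.6578 + 0.6349 + 1.3394)/3 = 0.8774

0.8774


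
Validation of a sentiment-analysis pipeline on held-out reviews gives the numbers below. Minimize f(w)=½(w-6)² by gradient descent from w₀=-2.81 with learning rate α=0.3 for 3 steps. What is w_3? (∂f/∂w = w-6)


step 1: grad = -2.81-6 = -8.81; w = -2.81 - 0.3·(-8.81) = -0.167
step 2: grad = -0.167-6 = -6.167; w = -0.167 - 0.3·(-6.167) = 1.6831
step 3: grad = 1.6831-6 = -4.3169; w = 1.6831 - 0.3·(-4.3169) = 2.97817

2.97817


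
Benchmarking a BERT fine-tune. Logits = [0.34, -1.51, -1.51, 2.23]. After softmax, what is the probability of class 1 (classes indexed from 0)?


Exponentials: e^0.34=1.4049, e^-1.51=0.2209, e^-1.51=0.2209, e^2.23=9.2999
Sum = 11.1466
Softmax = [0.126, 0.0198, 0.0198, 0.8343]
p[1] = 0.2209/11.1466 = 0.0198

0.0198


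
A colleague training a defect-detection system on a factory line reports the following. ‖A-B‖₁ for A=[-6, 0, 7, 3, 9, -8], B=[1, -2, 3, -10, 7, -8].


d = |-6-1| + |0+ 2| + |7-3| + |3+ 10| + |9-7| + |-8+ 8|
  = 7 + 2 + 4 + 13 + 2 + 0
  = 28

28


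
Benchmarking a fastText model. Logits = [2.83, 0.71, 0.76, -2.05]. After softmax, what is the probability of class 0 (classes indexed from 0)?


Exponentials: e^2.83=16.9455, e^0.71=2.034, e^0.76=2.1383, e^-2.05=0.1287
Sum = 21.2465
Softmax = [0.7976, 0.0957, 0.1006, 0.0061]
p[0] = 16.9455/21.2465 = 0.7976

0.7976


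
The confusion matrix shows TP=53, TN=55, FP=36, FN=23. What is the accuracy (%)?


Accuracy = (TP+TN)/(TP+TN+FP+FN)
= (53+55)/(167)
= 108/167 = 64.67%

64.67%


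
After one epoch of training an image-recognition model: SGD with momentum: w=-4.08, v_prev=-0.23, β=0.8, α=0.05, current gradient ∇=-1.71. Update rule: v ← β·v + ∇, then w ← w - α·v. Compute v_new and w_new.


v_new = 0.8·-0.23 - 1.71 = -0.184 - 1.71 = -1.894
w_new = -4.08 - 0.05·-1.894 = -4.08 + 0.0947 = -3.9853

v_new=-1.894, w_new=-3.9853


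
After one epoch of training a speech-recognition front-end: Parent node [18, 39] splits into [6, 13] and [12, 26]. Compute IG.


Parent = [18, 39], H_parent = 0.8997
H_left = 0.8997 (n=19), H_right = 0.8997 (n=38)
H_children = (19/57)·0.8997 + (38/57)·0.8997 = 0.8997
IG = 0.8997 - 0.8997 = 0.0

0.0


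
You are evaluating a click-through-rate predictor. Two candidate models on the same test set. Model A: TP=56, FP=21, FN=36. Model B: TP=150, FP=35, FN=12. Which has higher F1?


Model A: P=56/77=0.7273, R=56/92=0.6087, F1=2PR/(P+R)=2TP/(2TP+FP+FN)=112/169=0.6627
Model B: P=150/185=0.8108, R=150/162=0.9259, F1=2PR/(P+R)=2TP/(2TP+FP+FN)=300/347=0.8646
0.6627 < 0.8646 → Model B

Model B


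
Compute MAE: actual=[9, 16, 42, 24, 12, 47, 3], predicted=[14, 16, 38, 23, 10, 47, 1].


Absolute errors: |9-14|=5, |16-16|=0, |42-38|=4, |24-23|=1, |12-10|=2, |47-47|=0, |3-1|=2
Sum = 14
MAE = 14/7 = 2

2


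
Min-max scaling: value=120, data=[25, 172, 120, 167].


min=25, max=172
(120-25)/(172-25) = 95/147 = 0.6463

0.6463


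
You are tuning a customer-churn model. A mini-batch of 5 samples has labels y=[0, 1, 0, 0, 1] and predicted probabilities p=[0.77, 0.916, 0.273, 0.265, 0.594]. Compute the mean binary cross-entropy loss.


L[0] = -ln(1-0.77) = -ln(0.23) = 1.4697
L[1] = -ln(0.916) = 0.0877
L[2] = -ln(1-0.273) = -ln(0.727) = 0.3188
L[3] = -ln(1-0.265) = -ln(0.735) = 0.3079
L[4] = -ln(0.594) = 0.5209
mean = (1.4697 + 0.0877 + 0.3188 + 0.3079 + 0.5209)/5 = 0.541

0.541


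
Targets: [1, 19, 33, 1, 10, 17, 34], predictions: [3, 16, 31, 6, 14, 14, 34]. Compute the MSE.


Squared errors: (1-3)²=4, (19-16)²=9, (33-31)²=4, (1-6)²=25, (10-14)²=16, (17-14)²=9, (34-34)²=0
Sum = 67
MSE = 67/7 = 67/7

67/7


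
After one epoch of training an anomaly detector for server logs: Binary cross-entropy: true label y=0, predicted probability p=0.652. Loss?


BCE = -[y·ln(p) + (1-y)·ln(1-p)]
= -0 - 1·ln(1-0.652)
= -ln(0.348) = 1.0556

1.0556


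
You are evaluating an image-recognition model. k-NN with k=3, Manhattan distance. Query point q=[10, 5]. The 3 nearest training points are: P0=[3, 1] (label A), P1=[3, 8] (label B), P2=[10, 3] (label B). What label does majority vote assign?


d(q,P0) = 11  (label A)
d(q,P1) = 10  (label B)
d(q,P2) = 2  (label B)
Votes: A=1, B=2
Majority → B

B


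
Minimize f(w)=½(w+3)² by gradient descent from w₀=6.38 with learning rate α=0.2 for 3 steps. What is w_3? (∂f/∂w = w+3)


step 1: grad = 6.38+3 = 9.38; w = 6.38 - 0.2·(9.38) = 4.504
step 2: grad = 4.504+3 = 7.504; w = 4.504 - 0.2·(7.504) = 3.0032
step 3: grad = 3.0032+3 = 6.0032; w = 3.0032 - 0.2·(6.0032) = 1.80256

1.80256


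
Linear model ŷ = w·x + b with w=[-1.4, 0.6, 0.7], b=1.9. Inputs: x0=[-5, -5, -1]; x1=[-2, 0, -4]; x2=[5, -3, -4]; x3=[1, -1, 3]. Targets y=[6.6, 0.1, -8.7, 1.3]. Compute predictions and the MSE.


ŷ0 = (-1.4)·(-5) + (0.6)·(-5) + (0.7)·(-1) + 1.9 = 5.2
ŷ1 = (-1.4)·(-2) + (0.6)·(0) + (0.7)·(-4) + 1.9 = 1.9
ŷ2 = (-1.4)·(5) + (0.6)·(-3) + (0.7)·(-4) + 1.9 = -9.7
ŷ3 = (-1.4)·(1) + (0.6)·(-1) + (0.7)·(3) + 1.9 = 2.0
errors² = [1.96, 3.24, 1.0, 0.49]
MSE = 6.6900/4 = 1.6725

1.6725


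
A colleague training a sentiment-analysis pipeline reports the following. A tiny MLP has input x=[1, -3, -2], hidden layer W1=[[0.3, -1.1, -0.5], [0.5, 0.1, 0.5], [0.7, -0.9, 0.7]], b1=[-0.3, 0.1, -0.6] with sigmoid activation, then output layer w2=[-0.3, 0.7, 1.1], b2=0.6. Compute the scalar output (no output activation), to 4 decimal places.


z1[0] = (0.3)·(1) + (-1.1)·(-3) + (-0.5)·(-2) - 0.3 = 4.3
z1[1] = (0.5)·(1) + (0.1)·(-3) + (0.5)·(-2) + 0.1 = -0.7
z1[2] = (0.7)·(1) + (-0.9)·(-3) + (0.7)·(-2) - 0.6 = 1.4
h = sigmoid(z1) = [0.9866, 0.3318, 0.8022]
output = (-0.3)·(0.9866) + (0.7)·(0.3318) + (1.1)·(0.8022) + 0.6 = 1.4187

1.4187


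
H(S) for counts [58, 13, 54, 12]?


Probabilities: [58/137, 13/137, 54/137, 12/137] ≈ [0.4234, 0.0949, 0.3942, 0.0876]
H = -((58/137)·log₂(58/137) + (13/137)·log₂(13/137) + (54/137)·log₂(54/137) + (12/137)·log₂(12/137))
  = 1.6845 bits

1.6845 bits


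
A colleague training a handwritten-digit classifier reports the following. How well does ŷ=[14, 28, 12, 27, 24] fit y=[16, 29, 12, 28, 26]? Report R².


ȳ = 22.2
SS_res = Σ(y-ŷ)² = 10
SS_tot = Σ(y-ȳ)² = 236.8
R² = 1 - SS_res/SS_tot = 1 - 0.0422 = 0.9578

0.9578


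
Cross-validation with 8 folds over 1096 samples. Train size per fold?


Fold size = 1096/8 = 137
Training per fold = 1096 - 137 = 959

959


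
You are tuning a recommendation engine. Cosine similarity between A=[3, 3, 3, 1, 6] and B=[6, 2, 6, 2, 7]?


A·B = 3·6 + 3·2 + 3·6 + 1·2 + 6·7 = 86
‖A‖ = √64 = 8, ‖B‖ = √129 = 11.3578
cos = 86/(√64·√129) = 86/√8256 = 0.9465

0.9465


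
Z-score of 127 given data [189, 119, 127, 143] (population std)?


μ = 144.5, σ = 27.1063
z = (127 - 144.5)/27.1063 = -0.6456

-0.6456


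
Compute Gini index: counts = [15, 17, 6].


Probabilities: [15/38, 17/38, 6/38] ≈ [0.3947, 0.4474, 0.1579]
Σpᵢ² = (225 + 289 + 36)/38² = 550/1444
Gini = 1 - Σpᵢ² = 1 - 550/1444 = 0.6191

0.6191


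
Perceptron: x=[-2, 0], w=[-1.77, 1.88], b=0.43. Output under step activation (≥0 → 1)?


z = (-2)·(-1.77) + (0)·(1.88) + 0.43
  = 3.97
step(z) = 1 (z≥0)

1


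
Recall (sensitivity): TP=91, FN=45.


Recall = TP/(TP+FN)
= 91/(91+45)
= 91/136 = 66.91%

66.91%


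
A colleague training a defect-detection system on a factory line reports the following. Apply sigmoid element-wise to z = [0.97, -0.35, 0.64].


σ(0.97) = 1/(1+e^-0.97) = 0.7251
σ(-0.35) = 1/(1+e^0.35) = 0.4134
σ(0.64) = 1/(1+e^-0.64) = 0.6548
result = [0.7251, 0.4134, 0.6548]

[0.7251, 0.4134, 0.6548]


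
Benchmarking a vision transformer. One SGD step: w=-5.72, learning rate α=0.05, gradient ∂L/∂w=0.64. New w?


w_new = w - α·∇
= -5.72 - 0.05·0.64
= -5.72 - 0.032
= -5.752

-5.752


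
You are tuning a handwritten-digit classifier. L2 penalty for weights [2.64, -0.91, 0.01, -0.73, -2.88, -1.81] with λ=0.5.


‖w‖₂² = (2.64)² + (-0.91)² + (0.01)² + (-0.73)² + (-2.88)² + (-1.81)²
     = 6.9696 + 0.8281 + 0.0001 + 0.5329 + 8.2944 + 3.2761
     = 19.9012
λ·‖w‖₂² = 0.5·19.9012 = 9.9506

9.9506


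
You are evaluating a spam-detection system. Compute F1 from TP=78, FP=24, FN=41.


Precision = 78/102 = 0.7647
Recall = 78/119 = 0.6555
F1 = 2·P·R/(P+R) = 2·TP/(2·TP+FP+FN) = 156/(156+24+41) = 156/221 = 0.7059

0.7059


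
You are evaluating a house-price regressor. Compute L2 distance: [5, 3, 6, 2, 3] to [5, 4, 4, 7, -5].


d = √((5-5)² + (3-4)² + (6-4)² + (2-7)² + (3+ 5)²)
  = √(0 + 1 + 4 + 25 + 64)
  = √94 = 9.6954

9.6954


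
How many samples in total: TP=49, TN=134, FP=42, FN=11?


Total = TP + TN + FP + FN
= 49 + 134 + 42 + 11
= 236
(Predicted positive: 91, predicted negative: 145)

236


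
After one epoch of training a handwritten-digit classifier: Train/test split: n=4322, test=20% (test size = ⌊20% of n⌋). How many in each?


Test = ⌊4322·20/100⌋ = 864
Train = 4322 - 864 = 3458

Train: 3458, Test: 864


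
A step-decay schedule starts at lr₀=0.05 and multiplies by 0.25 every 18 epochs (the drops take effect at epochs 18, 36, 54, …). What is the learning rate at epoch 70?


n_drops = ⌊70/18⌋ = 3
lr = 0.05·0.25^3 = 0.05·0.015625 = 0.00078125

0.00078125


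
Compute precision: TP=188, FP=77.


Precision = TP/(TP+FP)
= 188/(188+77)
= 188/265 = 70.94%

70.94%


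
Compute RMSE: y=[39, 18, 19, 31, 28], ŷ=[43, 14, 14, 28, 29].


MSE = 67/5 = 13.4
RMSE = √(67/5) = 3.6606

3.6606


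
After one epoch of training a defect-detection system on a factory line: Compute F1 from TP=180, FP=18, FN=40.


Precision = 180/198 = 0.9091
Recall = 180/220 = 0.8182
F1 = 2·P·R/(P+R) = 2·TP/(2·TP+FP+FN) = 360/(360+18+40) = 360/418 = 0.8612

0.8612


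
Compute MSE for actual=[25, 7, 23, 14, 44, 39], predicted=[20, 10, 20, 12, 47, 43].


Squared errors: (25-20)²=25, (7-10)²=9, (23-20)²=9, (14-12)²=4, (44-47)²=9, (39-43)²=16
Sum = 72
MSE = 72/6 = 12

12


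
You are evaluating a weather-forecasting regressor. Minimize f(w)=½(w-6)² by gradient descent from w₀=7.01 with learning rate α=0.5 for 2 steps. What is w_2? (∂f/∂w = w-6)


step 1: grad = 7.01-6 = 1.01; w = 7.01 - 0.5·(1.01) = 6.505
step 2: grad = 6.505-6 = 0.505; w = 6.505 - 0.5·(0.505) = 6.2525

6.2525


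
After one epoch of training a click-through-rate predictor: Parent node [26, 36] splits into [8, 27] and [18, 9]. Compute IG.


Parent = [26, 36], H_parent = 0.9812
H_left = 0.7755 (n=35), H_right = 0.9183 (n=27)
H_children = (35/62)·0.7755 + (27/62)·0.9183 = 0.8377
IG = 0.9812 - 0.8377 = 0.1435

0.1435


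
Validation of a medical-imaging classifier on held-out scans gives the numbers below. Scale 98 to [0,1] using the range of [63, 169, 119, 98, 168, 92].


min=63, max=169
(98-63)/(169-63) = 35/106 = 0.3302

0.3302


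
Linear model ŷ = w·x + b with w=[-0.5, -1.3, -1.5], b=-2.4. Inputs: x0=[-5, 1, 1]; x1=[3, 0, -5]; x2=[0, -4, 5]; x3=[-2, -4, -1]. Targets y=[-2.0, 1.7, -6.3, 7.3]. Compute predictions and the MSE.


ŷ0 = (-0.5)·(-5) + (-1.3)·(1) + (-1.5)·(1) - 2.4 = -2.7
ŷ1 = (-0.5)·(3) + (-1.3)·(0) + (-1.5)·(-5) - 2.4 = 3.6
ŷ2 = (-0.5)·(0) + (-1.3)·(-4) + (-1.5)·(5) - 2.4 = -4.7
ŷ3 = (-0.5)·(-2) + (-1.3)·(-4) + (-1.5)·(-1) - 2.4 = 5.3
errors² = [0.49, 3.61, 2.56, 4.0]
MSE = 10.6600/4 = 2.665

2.665


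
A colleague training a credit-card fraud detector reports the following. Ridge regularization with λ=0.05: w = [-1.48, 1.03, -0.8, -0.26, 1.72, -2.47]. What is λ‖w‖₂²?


‖w‖₂² = (-1.48)² + (1.03)² + (-0.8)² + (-0.26)² + (1.72)² + (-2.47)²
     = 2.1904 + 1.0609 + 0.64 + 0.0676 + 2.9584 + 6.1009
     = 13.0182
λ·‖w‖₂² = 0.05·13.0182 = 0.65091

0.65091


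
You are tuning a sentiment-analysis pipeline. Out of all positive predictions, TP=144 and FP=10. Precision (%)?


Precision = TP/(TP+FP)
= 144/(144+10)
= 144/154 = 93.51%

93.51%


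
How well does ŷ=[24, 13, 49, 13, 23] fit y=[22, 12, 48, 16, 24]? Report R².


ȳ = 24.4
SS_res = Σ(y-ŷ)² = 16
SS_tot = Σ(y-ȳ)² = 787.2
R² = 1 - SS_res/SS_tot = 1 - 0.0203 = 0.9797

0.9797


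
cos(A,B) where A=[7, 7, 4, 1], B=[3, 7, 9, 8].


A·B = 7·3 + 7·7 + 4·9 + 1·8 = 114
‖A‖ = √115 = 10.7238, ‖B‖ = √203 = 14.2478
cos = 114/(√115·√203) = 114/√23345 = 0.7461

0.7461


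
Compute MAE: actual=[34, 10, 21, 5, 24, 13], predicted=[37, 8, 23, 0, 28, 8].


Absolute errors: |34-37|=3, |10-8|=2, |21-23|=2, |5-0|=5, |24-28|=4, |13-8|=5
Sum = 21
MAE = 21/6 = 7/2

7/2


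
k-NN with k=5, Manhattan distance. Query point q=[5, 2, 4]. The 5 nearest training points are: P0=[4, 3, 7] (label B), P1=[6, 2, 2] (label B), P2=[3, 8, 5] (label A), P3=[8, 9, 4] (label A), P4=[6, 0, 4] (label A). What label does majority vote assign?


d(q,P0) = 5  (label B)
d(q,P1) = 3  (label B)
d(q,P2) = 9  (label A)
d(q,P3) = 10  (label A)
d(q,P4) = 3  (label A)
Votes: A=3, B=2
Majority → A

A


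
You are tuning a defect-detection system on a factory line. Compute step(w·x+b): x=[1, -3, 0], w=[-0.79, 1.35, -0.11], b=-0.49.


z = (1)·(-0.79) + (-3)·(1.35) + (0)·(-0.11) - 0.49
  = -5.33
step(z) = 0 (z<0)

0
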